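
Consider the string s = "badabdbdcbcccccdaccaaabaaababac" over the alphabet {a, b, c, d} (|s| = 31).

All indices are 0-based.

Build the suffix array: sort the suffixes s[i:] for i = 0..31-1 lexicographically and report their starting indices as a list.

[19, 23, 20, 24, 21, 25, 27, 3, 29, 16, 1, 22, 26, 28, 0, 9, 4, 6, 30, 18, 8, 17, 10, 11, 12, 13, 14, 2, 15, 5, 7]

sorted suffixes:
  #0 SA[0]=19  'aaabaaababac'
  #1 SA[1]=23  'aaababac'
  #2 SA[2]=20  'aabaaababac'
  #3 SA[3]=24  'aababac'
  #4 SA[4]=21  'abaaababac'
  #5 SA[5]=25  'ababac'
  #6 SA[6]=27  'abac'
  #7 SA[7]=3  'abdbdcbcccccdaccaaabaaababac'
  #8 SA[8]=29  'ac'
  #9 SA[9]=16  'accaaabaaababac'
  #10 SA[10]=1  'adabdbdcbcccccdaccaaabaaababac'
  #11 SA[11]=22  'baaababac'
  #12 SA[12]=26  'babac'
  #13 SA[13]=28  'bac'
  #14 SA[14]=0  'badabdbdcbcccccdaccaaabaaababac'
  #15 SA[15]=9  'bcccccdaccaaabaaababac'
  #16 SA[16]=4  'bdbdcbcccccdaccaaabaaababac'
  #17 SA[17]=6  'bdcbcccccdaccaaabaaababac'
  #18 SA[18]=30  'c'
  #19 SA[19]=18  'caaabaaababac'
  #20 SA[20]=8  'cbcccccdaccaaabaaababac'
  #21 SA[21]=17  'ccaaabaaababac'
  #22 SA[22]=10  'cccccdaccaaabaaababac'
  #23 SA[23]=11  'ccccdaccaaabaaababac'
  #24 SA[24]=12  'cccdaccaaabaaababac'
  #25 SA[25]=13  'ccdaccaaabaaababac'
  #26 SA[26]=14  'cdaccaaabaaababac'
  #27 SA[27]=2  'dabdbdcbcccccdaccaaabaaababac'
  #28 SA[28]=15  'daccaaabaaababac'
  #29 SA[29]=5  'dbdcbcccccdaccaaabaaababac'
  #30 SA[30]=7  'dcbcccccdaccaaabaaababac'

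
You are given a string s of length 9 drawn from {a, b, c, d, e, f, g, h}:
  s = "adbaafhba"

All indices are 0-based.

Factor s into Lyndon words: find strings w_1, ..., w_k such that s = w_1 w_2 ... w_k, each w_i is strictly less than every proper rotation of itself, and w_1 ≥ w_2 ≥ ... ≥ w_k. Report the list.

emit factor 1: 'adb' (i=0, period=3)
emit factor 2: 'aafhb' (i=3, period=5)
emit factor 3: 'a' (i=8, period=1)

["adb", "aafhb", "a"]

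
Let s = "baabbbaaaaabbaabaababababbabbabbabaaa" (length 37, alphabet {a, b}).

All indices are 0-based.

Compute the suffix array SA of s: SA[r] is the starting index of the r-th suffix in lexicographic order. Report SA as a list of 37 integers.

sorted suffixes:
  #0 SA[0]=36  'a'
  #1 SA[1]=35  'aa'
  #2 SA[2]=34  'aaa'
  #3 SA[3]=6  'aaaaabbaabaababababbabbabbabaaa'
  #4 SA[4]=7  'aaaabbaabaababababbabbabbabaaa'
  #5 SA[5]=8  'aaabbaabaababababbabbabbabaaa'
  #6 SA[6]=13  'aabaababababbabbabbabaaa'
  #7 SA[7]=16  'aababababbabbabbabaaa'
  #8 SA[8]=9  'aabbaabaababababbabbabbabaaa'
  #9 SA[9]=1  'aabbbaaaaabbaabaababababbabbabbabaaa'
  #10 SA[10]=32  'abaaa'
  #11 SA[11]=14  'abaababababbabbabbabaaa'
  #12 SA[12]=17  'ababababbabbabbabaaa'
  #13 SA[13]=19  'abababbabbabbabaaa'
  #14 SA[14]=21  'ababbabbabbabaaa'
  #15 SA[15]=10  'abbaabaababababbabbabbabaaa'
  #16 SA[16]=29  'abbabaaa'
  #17 SA[17]=26  'abbabbabaaa'
  #18 SA[18]=23  'abbabbabbabaaa'
  #19 SA[19]=2  'abbbaaaaabbaabaababababbabbabbabaaa'
  #20 SA[20]=33  'baaa'
  #21 SA[21]=5  'baaaaabbaabaababababbabbabbabaaa'
  #22 SA[22]=12  'baabaababababbabbabbabaaa'
  #23 SA[23]=15  'baababababbabbabbabaaa'
  #24 SA[24]=0  'baabbbaaaaabbaabaababababbabbabbabaaa'
  #25 SA[25]=31  'babaaa'
  #26 SA[26]=18  'babababbabbabbabaaa'
  #27 SA[27]=20  'bababbabbabbabaaa'
  #28 SA[28]=28  'babbabaaa'
  #29 SA[29]=25  'babbabbabaaa'
  #30 SA[30]=22  'babbabbabbabaaa'
  #31 SA[31]=4  'bbaaaaabbaabaababababbabbabbabaaa'
  #32 SA[32]=11  'bbaabaababababbabbabbabaaa'
  #33 SA[33]=30  'bbabaaa'
  #34 SA[34]=27  'bbabbabaaa'
  #35 SA[35]=24  'bbabbabbabaaa'
  #36 SA[36]=3  'bbbaaaaabbaabaababababbabbabbabaaa'

[36, 35, 34, 6, 7, 8, 13, 16, 9, 1, 32, 14, 17, 19, 21, 10, 29, 26, 23, 2, 33, 5, 12, 15, 0, 31, 18, 20, 28, 25, 22, 4, 11, 30, 27, 24, 3]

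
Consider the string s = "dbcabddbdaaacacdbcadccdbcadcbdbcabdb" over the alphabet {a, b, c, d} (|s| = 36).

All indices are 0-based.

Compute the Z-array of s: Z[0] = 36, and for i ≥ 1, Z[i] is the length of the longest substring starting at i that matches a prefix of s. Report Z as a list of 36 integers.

Z[0]=36
i=1: outside box; Z[1]=0
i=2: outside box; Z[2]=0
i=3: outside box; Z[3]=0
i=4: outside box; Z[4]=0
i=5: outside box; Z[5]=1 extend→box=[5,6)
i=6: outside box; Z[6]=2 extend→box=[6,8)
i=7: min(r-i=1, Z[1]=0)=0; Z[7]=0
i=8: outside box; Z[8]=1 extend→box=[8,9)
i=9: outside box; Z[9]=0
i=10: outside box; Z[10]=0
i=11: outside box; Z[11]=0
i=12: outside box; Z[12]=0
i=13: outside box; Z[13]=0
i=14: outside box; Z[14]=0
i=15: outside box; Z[15]=4 extend→box=[15,19)
i=16: min(r-i=3, Z[1]=0)=0; Z[16]=0
i=17: min(r-i=2, Z[2]=0)=0; Z[17]=0
i=18: min(r-i=1, Z[3]=0)=0; Z[18]=0
i=19: outside box; Z[19]=1 extend→box=[19,20)
i=20: outside box; Z[20]=0
i=21: outside box; Z[21]=0
i=22: outside box; Z[22]=4 extend→box=[22,26)
i=23: min(r-i=3, Z[1]=0)=0; Z[23]=0
i=24: min(r-i=2, Z[2]=0)=0; Z[24]=0
i=25: min(r-i=1, Z[3]=0)=0; Z[25]=0
i=26: outside box; Z[26]=1 extend→box=[26,27)
i=27: outside box; Z[27]=0
i=28: outside box; Z[28]=0
i=29: outside box; Z[29]=6 extend→box=[29,35)
i=30: min(r-i=5, Z[1]=0)=0; Z[30]=0
i=31: min(r-i=4, Z[2]=0)=0; Z[31]=0
i=32: min(r-i=3, Z[3]=0)=0; Z[32]=0
i=33: min(r-i=2, Z[4]=0)=0; Z[33]=0
i=34: min(r-i=1, Z[5]=1)=1; Z[34]=2 extend→box=[34,36)
i=35: min(r-i=1, Z[1]=0)=0; Z[35]=0

[36, 0, 0, 0, 0, 1, 2, 0, 1, 0, 0, 0, 0, 0, 0, 4, 0, 0, 0, 1, 0, 0, 4, 0, 0, 0, 1, 0, 0, 6, 0, 0, 0, 0, 2, 0]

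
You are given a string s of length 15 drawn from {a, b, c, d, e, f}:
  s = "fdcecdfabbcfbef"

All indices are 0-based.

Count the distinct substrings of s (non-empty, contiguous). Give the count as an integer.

rank | idx | suffix
   0 |   7 | abbcfbef
   1 |   8 | bbcfbef
   2 |   9 | bcfbef
   3 |  12 | bef
   4 |   4 | cdfabbcfbef
   5 |   2 | cecdfabbcfbef
   6 |  10 | cfbef
   7 |   1 | dcecdfabbcfbef
   8 |   5 | dfabbcfbef
   9 |   3 | ecdfabbcfbef
  10 |  13 | ef
  11 |  14 | f
  12 |   6 | fabbcfbef
  13 |  11 | fbef
  14 |   0 | fdcecdfabbcfbef

SA = [7, 8, 9, 12, 4, 2, 10, 1, 5, 3, 13, 14, 6, 11, 0]
rank  pair      lcp
   1  s[7:],s[8:]  0  ''
   2  s[8:],s[9:]  1  'b'
   3  s[9:],s[12:]  1  'b'
   4  s[12:],s[4:]  0  ''
   5  s[4:],s[2:]  1  'c'
   6  s[2:],s[10:]  1  'c'
   7  s[10:],s[1:]  0  ''
   8  s[1:],s[5:]  1  'd'
   9  s[5:],s[3:]  0  ''
  10  s[3:],s[13:]  1  'e'
  11  s[13:],s[14:]  0  ''
  12  s[14:],s[6:]  1  'f'
  13  s[6:],s[11:]  1  'f'
  14  s[11:],s[0:]  1  'f'

n(n+1)/2 = 15·16/2 = 120
Σ LCP = 0 + 0 + 1 + 1 + 0 + 1 + 1 + 0 + 1 + 0 + 1 + 0 + 1 + 1 + 1 = 9
distinct = 120 − 9 = 111

111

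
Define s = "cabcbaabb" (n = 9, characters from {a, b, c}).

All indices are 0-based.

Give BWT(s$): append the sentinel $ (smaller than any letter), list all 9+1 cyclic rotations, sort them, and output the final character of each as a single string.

bbacbcaa$b

rank  rotation    last
    0  $cabcbaabb  b
    1  aabb$cabcb  b
    2  abb$cabcba  a
    3  abcbaabb$c  c
    4  b$cabcbaab  b
    5  baabb$cabc  c
    6  bb$cabcbaa  a
    7  bcbaabb$ca  a
    8  cabcbaabb$  $
    9  cbaabb$cab  b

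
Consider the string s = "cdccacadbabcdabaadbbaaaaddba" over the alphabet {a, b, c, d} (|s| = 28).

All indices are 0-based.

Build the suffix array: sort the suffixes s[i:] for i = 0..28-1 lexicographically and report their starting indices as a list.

rank→(start, suffix):
  0 → (27, 'a')
  1 → (20, 'aaaaddba')
  2 → (21, 'aaaddba')
  3 → (15, 'aadbbaaaaddba')
  4 → (22, 'aaddba')
  5 → (13, 'abaadbbaaaaddba')
  6 → (9, 'abcdabaadbbaaaaddba')
  7 → (4, 'acadbabcdabaadbbaaaaddba')
  8 → (6, 'adbabcdabaadbbaaaaddba')
  9 → (16, 'adbbaaaaddba')
  10 → (23, 'addba')
  11 → (26, 'ba')
  12 → (19, 'baaaaddba')
  13 → (14, 'baadbbaaaaddba')
  14 → (8, 'babcdabaadbbaaaaddba')
  15 → (18, 'bbaaaaddba')
  16 → (10, 'bcdabaadbbaaaaddba')
  17 → (3, 'cacadbabcdabaadbbaaaaddba')
  18 → (5, 'cadbabcdabaadbbaaaaddba')
  19 → (2, 'ccacadbabcdabaadbbaaaaddba')
  20 → (11, 'cdabaadbbaaaaddba')
  21 → (0, 'cdccacadbabcdabaadbbaaaaddba')
  22 → (12, 'dabaadbbaaaaddba')
  23 → (25, 'dba')
  24 → (7, 'dbabcdabaadbbaaaaddba')
  25 → (17, 'dbbaaaaddba')
  26 → (1, 'dccacadbabcdabaadbbaaaaddba')
  27 → (24, 'ddba')

[27, 20, 21, 15, 22, 13, 9, 4, 6, 16, 23, 26, 19, 14, 8, 18, 10, 3, 5, 2, 11, 0, 12, 25, 7, 17, 1, 24]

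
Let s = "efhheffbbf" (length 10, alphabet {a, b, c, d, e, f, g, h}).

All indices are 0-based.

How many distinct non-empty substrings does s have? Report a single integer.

48

rank | idx | suffix
   0 |   7 | bbf
   1 |   8 | bf
   2 |   4 | effbbf
   3 |   0 | efhheffbbf
   4 |   9 | f
   5 |   6 | fbbf
   6 |   5 | ffbbf
   7 |   1 | fhheffbbf
   8 |   3 | heffbbf
   9 |   2 | hheffbbf

SA = [7, 8, 4, 0, 9, 6, 5, 1, 3, 2]
[i] adj suffixes → lcp
  [1] 7/8 → 1 ('b')
  [2] 8/4 → 0 ('')
  [3] 4/0 → 2 ('ef')
  [4] 0/9 → 0 ('')
  [5] 9/6 → 1 ('f')
  [6] 6/5 → 1 ('f')
  [7] 5/1 → 1 ('f')
  [8] 1/3 → 0 ('')
  [9] 3/2 → 1 ('h')

n(n+1)/2 = 10·11/2 = 55
Σ LCP = 0 + 1 + 0 + 2 + 0 + 1 + 1 + 1 + 0 + 1 = 7
distinct = 55 − 7 = 48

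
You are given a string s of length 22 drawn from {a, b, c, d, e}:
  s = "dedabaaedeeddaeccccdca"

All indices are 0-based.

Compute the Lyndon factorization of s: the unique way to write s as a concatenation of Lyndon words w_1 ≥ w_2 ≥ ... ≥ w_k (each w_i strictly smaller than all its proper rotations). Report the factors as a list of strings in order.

emit factor 1: 'de' (i=0, period=2)
emit factor 2: 'd' (i=2, period=1)
emit factor 3: 'ab' (i=3, period=2)
emit factor 4: 'aaedeeddaeccccdc' (i=5, period=16)
emit factor 5: 'a' (i=21, period=1)

["de", "d", "ab", "aaedeeddaeccccdc", "a"]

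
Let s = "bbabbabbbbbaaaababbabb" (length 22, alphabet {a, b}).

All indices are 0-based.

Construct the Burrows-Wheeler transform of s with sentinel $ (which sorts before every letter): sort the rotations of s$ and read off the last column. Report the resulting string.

rank  rotation                 last
    0  $bbabbabbbbbaaaababbabb  b
    1  aaaababbabb$bbabbabbbbb  b
    2  aaababbabb$bbabbabbbbba  a
    3  aababbabb$bbabbabbbbbaa  a
    4  ababbabb$bbabbabbbbbaaa  a
    5  abb$bbabbabbbbbaaaababb  b
    6  abbabb$bbabbabbbbbaaaab  b
    7  abbabbbbbaaaababbabb$bb  b
    8  abbbbbaaaababbabb$bbabb  b
    9  b$bbabbabbbbbaaaababbab  b
   10  baaaababbabb$bbabbabbbb  b
   11  babb$bbabbabbbbbaaaabab  b
   12  babbabb$bbabbabbbbbaaaa  a
   13  babbabbbbbaaaababbabb$b  b
   14  babbbbbaaaababbabb$bbab  b
   15  bb$bbabbabbbbbaaaababba  a
   16  bbaaaababbabb$bbabbabbb  b
   17  bbabb$bbabbabbbbbaaaaba  a
   18  bbabbabbbbbaaaababbabb$  $
   19  bbabbbbbaaaababbabb$bba  a
   20  bbbaaaababbabb$bbabbabb  b
   21  bbbbaaaababbabb$bbabbab  b
   22  bbbbbaaaababbabb$bbabba  a

bbaaabbbbbbbabbaba$abba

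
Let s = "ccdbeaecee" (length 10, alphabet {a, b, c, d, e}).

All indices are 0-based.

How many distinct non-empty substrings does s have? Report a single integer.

50

sorted suffixes:
  #0 SA[0]=5  'aecee'
  #1 SA[1]=3  'beaecee'
  #2 SA[2]=0  'ccdbeaecee'
  #3 SA[3]=1  'cdbeaecee'
  #4 SA[4]=7  'cee'
  #5 SA[5]=2  'dbeaecee'
  #6 SA[6]=9  'e'
  #7 SA[7]=4  'eaecee'
  #8 SA[8]=6  'ecee'
  #9 SA[9]=8  'ee'

SA = [5, 3, 0, 1, 7, 2, 9, 4, 6, 8]
i: (SA[i-1],SA[i]) lcp shared
  1: (5,3) 0 ''
  2: (3,0) 0 ''
  3: (0,1) 1 'c'
  4: (1,7) 1 'c'
  5: (7,2) 0 ''
  6: (2,9) 0 ''
  7: (9,4) 1 'e'
  8: (4,6) 1 'e'
  9: (6,8) 1 'e'

n(n+1)/2 = 10·11/2 = 55
Σ LCP = 0 + 0 + 0 + 1 + 1 + 0 + 0 + 1 + 1 + 1 = 5
distinct = 55 − 5 = 50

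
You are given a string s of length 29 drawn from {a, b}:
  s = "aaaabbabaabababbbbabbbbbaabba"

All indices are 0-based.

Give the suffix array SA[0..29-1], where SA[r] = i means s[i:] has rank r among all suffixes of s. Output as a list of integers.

[28, 0, 1, 8, 24, 2, 6, 9, 11, 25, 3, 13, 18, 27, 7, 23, 5, 10, 12, 17, 26, 22, 4, 16, 21, 15, 20, 14, 19]

rank→(start, suffix):
  0 → (28, 'a')
  1 → (0, 'aaaabbabaabababbbbabbbbbaabba')
  2 → (1, 'aaabbabaabababbbbabbbbbaabba')
  3 → (8, 'aabababbbbabbbbbaabba')
  4 → (24, 'aabba')
  5 → (2, 'aabbabaabababbbbabbbbbaabba')
  6 → (6, 'abaabababbbbabbbbbaabba')
  7 → (9, 'abababbbbabbbbbaabba')
  8 → (11, 'ababbbbabbbbbaabba')
  9 → (25, 'abba')
  10 → (3, 'abbabaabababbbbabbbbbaabba')
  11 → (13, 'abbbbabbbbbaabba')
  12 → (18, 'abbbbbaabba')
  13 → (27, 'ba')
  14 → (7, 'baabababbbbabbbbbaabba')
  15 → (23, 'baabba')
  16 → (5, 'babaabababbbbabbbbbaabba')
  17 → (10, 'bababbbbabbbbbaabba')
  18 → (12, 'babbbbabbbbbaabba')
  19 → (17, 'babbbbbaabba')
  20 → (26, 'bba')
  21 → (22, 'bbaabba')
  22 → (4, 'bbabaabababbbbabbbbbaabba')
  23 → (16, 'bbabbbbbaabba')
  24 → (21, 'bbbaabba')
  25 → (15, 'bbbabbbbbaabba')
  26 → (20, 'bbbbaabba')
  27 → (14, 'bbbbabbbbbaabba')
  28 → (19, 'bbbbbaabba')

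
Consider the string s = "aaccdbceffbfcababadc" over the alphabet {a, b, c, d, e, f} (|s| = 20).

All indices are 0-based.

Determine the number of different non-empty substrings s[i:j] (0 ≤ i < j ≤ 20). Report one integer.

rank | idx | suffix
   0 |   0 | aaccdbceffbfcababadc
   1 |  13 | ababadc
   2 |  15 | abadc
   3 |   1 | accdbceffbfcababadc
   4 |  17 | adc
   5 |  14 | babadc
   6 |  16 | badc
   7 |   5 | bceffbfcababadc
   8 |  10 | bfcababadc
   9 |  19 | c
  10 |  12 | cababadc
  11 |   2 | ccdbceffbfcababadc
  12 |   3 | cdbceffbfcababadc
  13 |   6 | ceffbfcababadc
  14 |   4 | dbceffbfcababadc
  15 |  18 | dc
  16 |   7 | effbfcababadc
  17 |   9 | fbfcababadc
  18 |  11 | fcababadc
  19 |   8 | ffbfcababadc

SA = [0, 13, 15, 1, 17, 14, 16, 5, 10, 19, 12, 2, 3, 6, 4, 18, 7, 9, 11, 8]
[i] adj suffixes → lcp
  [1] 0/13 → 1 ('a')
  [2] 13/15 → 3 ('aba')
  [3] 15/1 → 1 ('a')
  [4] 1/17 → 1 ('a')
  [5] 17/14 → 0 ('')
  [6] 14/16 → 2 ('ba')
  [7] 16/5 → 1 ('b')
  [8] 5/10 → 1 ('b')
  [9] 10/19 → 0 ('')
  [10] 19/12 → 1 ('c')
  [11] 12/2 → 1 ('c')
  [12] 2/3 → 1 ('c')
  [13] 3/6 → 1 ('c')
  [14] 6/4 → 0 ('')
  [15] 4/18 → 1 ('d')
  [16] 18/7 → 0 ('')
  [17] 7/9 → 0 ('')
  [18] 9/11 → 1 ('f')
  [19] 11/8 → 1 ('f')

n(n+1)/2 = 20·21/2 = 210
Σ LCP = 0 + 1 + 3 + 1 + 1 + 0 + 2 + 1 + 1 + 0 + 1 + 1 + 1 + 1 + 0 + 1 + 0 + 0 + 1 + 1 = 17
distinct = 210 − 17 = 193

193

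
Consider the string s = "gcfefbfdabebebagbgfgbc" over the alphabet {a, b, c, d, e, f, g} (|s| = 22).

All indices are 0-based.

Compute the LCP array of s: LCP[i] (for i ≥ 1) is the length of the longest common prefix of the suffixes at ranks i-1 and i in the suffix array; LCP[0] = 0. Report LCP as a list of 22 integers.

sorted suffixes:
  #0 SA[0]=8  'abebebagbgfgbc'
  #1 SA[1]=14  'agbgfgbc'
  #2 SA[2]=13  'bagbgfgbc'
  #3 SA[3]=20  'bc'
  #4 SA[4]=11  'bebagbgfgbc'
  #5 SA[5]=9  'bebebagbgfgbc'
  #6 SA[6]=5  'bfdabebebagbgfgbc'
  #7 SA[7]=16  'bgfgbc'
  #8 SA[8]=21  'c'
  #9 SA[9]=1  'cfefbfdabebebagbgfgbc'
  #10 SA[10]=7  'dabebebagbgfgbc'
  #11 SA[11]=12  'ebagbgfgbc'
  #12 SA[12]=10  'ebebagbgfgbc'
  #13 SA[13]=3  'efbfdabebebagbgfgbc'
  #14 SA[14]=4  'fbfdabebebagbgfgbc'
  #15 SA[15]=6  'fdabebebagbgfgbc'
  #16 SA[16]=2  'fefbfdabebebagbgfgbc'
  #17 SA[17]=18  'fgbc'
  #18 SA[18]=19  'gbc'
  #19 SA[19]=15  'gbgfgbc'
  #20 SA[20]=0  'gcfefbfdabebebagbgfgbc'
  #21 SA[21]=17  'gfgbc'

SA = [8, 14, 13, 20, 11, 9, 5, 16, 21, 1, 7, 12, 10, 3, 4, 6, 2, 18, 19, 15, 0, 17]
rank  pair      lcp
   1  s[8:],s[14:]  1  'a'
   2  s[14:],s[13:]  0  ''
   3  s[13:],s[20:]  1  'b'
   4  s[20:],s[11:]  1  'b'
   5  s[11:],s[9:]  3  'beb'
   6  s[9:],s[5:]  1  'b'
   7  s[5:],s[16:]  1  'b'
   8  s[16:],s[21:]  0  ''
   9  s[21:],s[1:]  1  'c'
  10  s[1:],s[7:]  0  ''
  11  s[7:],s[12:]  0  ''
  12  s[12:],s[10:]  2  'eb'
  13  s[10:],s[3:]  1  'e'
  14  s[3:],s[4:]  0  ''
  15  s[4:],s[6:]  1  'f'
  16  s[6:],s[2:]  1  'f'
  17  s[2:],s[18:]  1  'f'
  18  s[18:],s[19:]  0  ''
  19  s[19:],s[15:]  2  'gb'
  20  s[15:],s[0:]  1  'g'
  21  s[0:],s[17:]  1  'g'

[0, 1, 0, 1, 1, 3, 1, 1, 0, 1, 0, 0, 2, 1, 0, 1, 1, 1, 0, 2, 1, 1]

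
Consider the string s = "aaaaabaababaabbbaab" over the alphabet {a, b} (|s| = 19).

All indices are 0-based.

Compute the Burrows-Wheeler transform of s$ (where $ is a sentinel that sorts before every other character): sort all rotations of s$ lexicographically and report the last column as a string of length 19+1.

rank  rotation              last
    0  $aaaaabaababaabbbaab  b
    1  aaaaabaababaabbbaab$  $
    2  aaaabaababaabbbaab$a  a
    3  aaabaababaabbbaab$aa  a
    4  aab$aaaaabaababaabbb  b
    5  aabaababaabbbaab$aaa  a
    6  aababaabbbaab$aaaaab  b
    7  aabbbaab$aaaaabaabab  b
    8  ab$aaaaabaababaabbba  a
    9  abaababaabbbaab$aaaa  a
   10  abaabbbaab$aaaaabaab  b
   11  ababaabbbaab$aaaaaba  a
   12  abbbaab$aaaaabaababa  a
   13  b$aaaaabaababaabbbaa  a
   14  baab$aaaaabaababaabb  b
   15  baababaabbbaab$aaaaa  a
   16  baabbbaab$aaaaabaaba  a
   17  babaabbbaab$aaaaabaa  a
   18  bbaab$aaaaabaababaab  b
   19  bbbaab$aaaaabaababaa  a

b$aababbaabaaabaaaba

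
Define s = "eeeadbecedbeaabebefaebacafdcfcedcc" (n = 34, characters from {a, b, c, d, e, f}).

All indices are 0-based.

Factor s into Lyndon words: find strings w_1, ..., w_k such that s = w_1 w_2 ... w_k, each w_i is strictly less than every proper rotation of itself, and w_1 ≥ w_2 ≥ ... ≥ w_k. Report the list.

["e", "e", "e", "adbecedbe", "aabebefaebacafdcfcedcc"]

emit factor 1: 'e' (i=0, period=1)
emit factor 2: 'e' (i=1, period=1)
emit factor 3: 'e' (i=2, period=1)
emit factor 4: 'adbecedbe' (i=3, period=9)
emit factor 5: 'aabebefaebacafdcfcedcc' (i=12, period=22)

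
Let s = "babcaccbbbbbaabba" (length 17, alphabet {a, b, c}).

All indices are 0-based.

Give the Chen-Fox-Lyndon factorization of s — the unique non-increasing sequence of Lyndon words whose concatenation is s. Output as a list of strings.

["b", "abcaccbbbbb", "aabb", "a"]

emit factor 1: 'b' (i=0, period=1)
emit factor 2: 'abcaccbbbbb' (i=1, period=11)
emit factor 3: 'aabb' (i=12, period=4)
emit factor 4: 'a' (i=16, period=1)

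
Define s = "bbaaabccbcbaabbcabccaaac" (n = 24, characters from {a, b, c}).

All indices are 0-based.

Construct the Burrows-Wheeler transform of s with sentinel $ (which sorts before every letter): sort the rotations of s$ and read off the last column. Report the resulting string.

rank  rotation                   last
    0  $bbaaabccbcbaabbcabccaaac  c
    1  aaabccbcbaabbcabccaaac$bb  b
    2  aaac$bbaaabccbcbaabbcabcc  c
    3  aabbcabccaaac$bbaaabccbcb  b
    4  aabccbcbaabbcabccaaac$bba  a
    5  aac$bbaaabccbcbaabbcabcca  a
    6  abbcabccaaac$bbaaabccbcba  a
    7  abccaaac$bbaaabccbcbaabbc  c
    8  abccbcbaabbcabccaaac$bbaa  a
    9  ac$bbaaabccbcbaabbcabccaa  a
   10  baaabccbcbaabbcabccaaac$b  b
   11  baabbcabccaaac$bbaaabccbc  c
   12  bbaaabccbcbaabbcabccaaac$  $
   13  bbcabccaaac$bbaaabccbcbaa  a
   14  bcabccaaac$bbaaabccbcbaab  b
   15  bcbaabbcabccaaac$bbaaabcc  c
   16  bccaaac$bbaaabccbcbaabbca  a
   17  bccbcbaabbcabccaaac$bbaaa  a
   18  c$bbaaabccbcbaabbcabccaaa  a
   19  caaac$bbaaabccbcbaabbcabc  c
   20  cabccaaac$bbaaabccbcbaabb  b
   21  cbaabbcabccaaac$bbaaabccb  b
   22  cbcbaabbcabccaaac$bbaaabc  c
   23  ccaaac$bbaaabccbcbaabbcab  b
   24  ccbcbaabbcabccaaac$bbaaab  b

cbcbaaacaabc$abcaaacbbcbb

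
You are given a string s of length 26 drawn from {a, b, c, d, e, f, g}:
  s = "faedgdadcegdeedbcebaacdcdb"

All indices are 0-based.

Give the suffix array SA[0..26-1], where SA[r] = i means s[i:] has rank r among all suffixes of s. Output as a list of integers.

[19, 20, 6, 1, 25, 18, 15, 23, 21, 16, 8, 5, 24, 14, 22, 7, 11, 3, 17, 13, 2, 12, 9, 0, 4, 10]

rank | idx | suffix
   0 |  19 | aacdcdb
   1 |  20 | acdcdb
   2 |   6 | adcegdeedbcebaacdcdb
   3 |   1 | aedgdadcegdeedbcebaacdcdb
   4 |  25 | b
   5 |  18 | baacdcdb
   6 |  15 | bcebaacdcdb
   7 |  23 | cdb
   8 |  21 | cdcdb
   9 |  16 | cebaacdcdb
  10 |   8 | cegdeedbcebaacdcdb
  11 |   5 | dadcegdeedbcebaacdcdb
  12 |  24 | db
  13 |  14 | dbcebaacdcdb
  14 |  22 | dcdb
  15 |   7 | dcegdeedbcebaacdcdb
  16 |  11 | deedbcebaacdcdb
  17 |   3 | dgdadcegdeedbcebaacdcdb
  18 |  17 | ebaacdcdb
  19 |  13 | edbcebaacdcdb
  20 |   2 | edgdadcegdeedbcebaacdcdb
  21 |  12 | eedbcebaacdcdb
  22 |   9 | egdeedbcebaacdcdb
  23 |   0 | faedgdadcegdeedbcebaacdcdb
  24 |   4 | gdadcegdeedbcebaacdcdb
  25 |  10 | gdeedbcebaacdcdb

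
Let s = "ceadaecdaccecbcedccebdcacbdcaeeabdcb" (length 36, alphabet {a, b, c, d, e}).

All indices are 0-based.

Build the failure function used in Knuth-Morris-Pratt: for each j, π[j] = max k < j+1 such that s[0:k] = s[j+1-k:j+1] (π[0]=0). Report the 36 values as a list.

[0, 0, 0, 0, 0, 0, 1, 0, 0, 1, 1, 2, 1, 0, 1, 2, 0, 1, 1, 2, 0, 0, 1, 0, 1, 0, 0, 1, 0, 0, 0, 0, 0, 0, 1, 0]

π[0] = 0
j=1 s[j]='e': π[1]=0 (border '')
j=2 s[j]='a': π[2]=0 (border '')
j=3 s[j]='d': π[3]=0 (border '')
j=4 s[j]='a': π[4]=0 (border '')
j=5 s[j]='e': π[5]=0 (border '')
j=6 s[j]='c': π[6]=1 (border 'c')
j=7 s[j]='d': k: 1→0; π[7]=0 (border '')
j=8 s[j]='a': π[8]=0 (border '')
j=9 s[j]='c': π[9]=1 (border 'c')
j=10 s[j]='c': k: 1→0; π[10]=1 (border 'c')
j=11 s[j]='e': π[11]=2 (border 'ce')
j=12 s[j]='c': k: 2→0; π[12]=1 (border 'c')
j=13 s[j]='b': k: 1→0; π[13]=0 (border '')
j=14 s[j]='c': π[14]=1 (border 'c')
j=15 s[j]='e': π[15]=2 (border 'ce')
j=16 s[j]='d': k: 2→0; π[16]=0 (border '')
j=17 s[j]='c': π[17]=1 (border 'c')
j=18 s[j]='c': k: 1→0; π[18]=1 (border 'c')
j=19 s[j]='e': π[19]=2 (border 'ce')
j=20 s[j]='b': k: 2→0; π[20]=0 (border '')
j=21 s[j]='d': π[21]=0 (border '')
j=22 s[j]='c': π[22]=1 (border 'c')
j=23 s[j]='a': k: 1→0; π[23]=0 (border '')
j=24 s[j]='c': π[24]=1 (border 'c')
j=25 s[j]='b': k: 1→0; π[25]=0 (border '')
j=26 s[j]='d': π[26]=0 (border '')
j=27 s[j]='c': π[27]=1 (border 'c')
j=28 s[j]='a': k: 1→0; π[28]=0 (border '')
j=29 s[j]='e': π[29]=0 (border '')
j=30 s[j]='e': π[30]=0 (border '')
j=31 s[j]='a': π[31]=0 (border '')
j=32 s[j]='b': π[32]=0 (border '')
j=33 s[j]='d': π[33]=0 (border '')
j=34 s[j]='c': π[34]=1 (border 'c')
j=35 s[j]='b': k: 1→0; π[35]=0 (border '')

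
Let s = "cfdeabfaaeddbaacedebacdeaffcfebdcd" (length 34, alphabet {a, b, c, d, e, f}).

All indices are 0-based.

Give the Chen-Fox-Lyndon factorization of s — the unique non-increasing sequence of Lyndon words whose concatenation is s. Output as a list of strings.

emit factor 1: 'cfde' (i=0, period=4)
emit factor 2: 'abf' (i=4, period=3)
emit factor 3: 'aaeddb' (i=7, period=6)
emit factor 4: 'aacedebacdeaffcfebdcd' (i=13, period=21)

["cfde", "abf", "aaeddb", "aacedebacdeaffcfebdcd"]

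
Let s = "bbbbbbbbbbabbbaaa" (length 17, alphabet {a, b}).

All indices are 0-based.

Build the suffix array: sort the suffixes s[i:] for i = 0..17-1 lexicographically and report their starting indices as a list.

[16, 15, 14, 10, 13, 9, 12, 8, 11, 7, 6, 5, 4, 3, 2, 1, 0]

rank→(start, suffix):
  0 → (16, 'a')
  1 → (15, 'aa')
  2 → (14, 'aaa')
  3 → (10, 'abbbaaa')
  4 → (13, 'baaa')
  5 → (9, 'babbbaaa')
  6 → (12, 'bbaaa')
  7 → (8, 'bbabbbaaa')
  8 → (11, 'bbbaaa')
  9 → (7, 'bbbabbbaaa')
  10 → (6, 'bbbbabbbaaa')
  11 → (5, 'bbbbbabbbaaa')
  12 → (4, 'bbbbbbabbbaaa')
  13 → (3, 'bbbbbbbabbbaaa')
  14 → (2, 'bbbbbbbbabbbaaa')
  15 → (1, 'bbbbbbbbbabbbaaa')
  16 → (0, 'bbbbbbbbbbabbbaaa')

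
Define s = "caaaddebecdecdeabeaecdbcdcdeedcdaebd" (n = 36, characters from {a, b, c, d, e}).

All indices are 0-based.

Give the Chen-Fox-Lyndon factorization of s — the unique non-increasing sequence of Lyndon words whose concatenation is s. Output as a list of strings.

emit factor 1: 'c' (i=0, period=1)
emit factor 2: 'aaaddebecdecdeabeaecdbcdcdeedcdaebd' (i=1, period=35)

["c", "aaaddebecdecdeabeaecdbcdcdeedcdaebd"]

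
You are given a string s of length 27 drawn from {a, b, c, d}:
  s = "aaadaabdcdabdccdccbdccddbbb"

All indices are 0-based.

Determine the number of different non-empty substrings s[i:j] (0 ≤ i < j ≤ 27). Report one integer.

rank→(start, suffix):
  0 → (0, 'aaadaabdcdabdccdccbdccddbbb')
  1 → (4, 'aabdcdabdccdccbdccddbbb')
  2 → (1, 'aadaabdcdabdccdccbdccddbbb')
  3 → (10, 'abdccdccbdccddbbb')
  4 → (5, 'abdcdabdccdccbdccddbbb')
  5 → (2, 'adaabdcdabdccdccbdccddbbb')
  6 → (26, 'b')
  7 → (25, 'bb')
  8 → (24, 'bbb')
  9 → (11, 'bdccdccbdccddbbb')
  10 → (18, 'bdccddbbb')
  11 → (6, 'bdcdabdccdccbdccddbbb')
  12 → (17, 'cbdccddbbb')
  13 → (16, 'ccbdccddbbb')
  14 → (13, 'ccdccbdccddbbb')
  15 → (20, 'ccddbbb')
  16 → (8, 'cdabdccdccbdccddbbb')
  17 → (14, 'cdccbdccddbbb')
  18 → (21, 'cddbbb')
  19 → (3, 'daabdcdabdccdccbdccddbbb')
  20 → (9, 'dabdccdccbdccddbbb')
  21 → (23, 'dbbb')
  22 → (15, 'dccbdccddbbb')
  23 → (12, 'dccdccbdccddbbb')
  24 → (19, 'dccddbbb')
  25 → (7, 'dcdabdccdccbdccddbbb')
  26 → (22, 'ddbbb')

SA = [0, 4, 1, 10, 5, 2, 26, 25, 24, 11, 18, 6, 17, 16, 13, 20, 8, 14, 21, 3, 9, 23, 15, 12, 19, 7, 22]
[i] adj suffixes → lcp
  [1] 0/4 → 2 ('aa')
  [2] 4/1 → 2 ('aa')
  [3] 1/10 → 1 ('a')
  [4] 10/5 → 4 ('abdc')
  [5] 5/2 → 1 ('a')
  [6] 2/26 → 0 ('')
  [7] 26/25 → 1 ('b')
  [8] 25/24 → 2 ('bb')
  [9] 24/11 → 1 ('b')
  [10] 11/18 → 5 ('bdccd')
  [11] 18/6 → 3 ('bdc')
  [12] 6/17 → 0 ('')
  [13] 17/16 → 1 ('c')
  [14] 16/13 → 2 ('cc')
  [15] 13/20 → 3 ('ccd')
  [16] 20/8 → 1 ('c')
  [17] 8/14 → 2 ('cd')
  [18] 14/21 → 2 ('cd')
  [19] 21/3 → 0 ('')
  [20] 3/9 → 2 ('da')
  [21] 9/23 → 1 ('d')
  [22] 23/15 → 1 ('d')
  [23] 15/12 → 3 ('dcc')
  [24] 12/19 → 4 ('dccd')
  [25] 19/7 → 2 ('dc')
  [26] 7/22 → 1 ('d')

n(n+1)/2 = 27·28/2 = 378
Σ LCP = 0 + 2 + 2 + 1 + 4 + 1 + 0 + 1 + 2 + 1 + 5 + 3 + 0 + 1 + 2 + 3 + 1 + 2 + 2 + 0 + 2 + 1 + 1 + 3 + 4 + 2 + 1 = 47
distinct = 378 − 47 = 331

331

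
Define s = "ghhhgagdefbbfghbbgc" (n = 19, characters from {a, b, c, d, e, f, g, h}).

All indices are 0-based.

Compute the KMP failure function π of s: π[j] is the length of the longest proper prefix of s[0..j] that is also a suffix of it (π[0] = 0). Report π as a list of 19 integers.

π[0] = 0
j=1 s[j]='h': π[1]=0 (border '')
j=2 s[j]='h': π[2]=0 (border '')
j=3 s[j]='h': π[3]=0 (border '')
j=4 s[j]='g': π[4]=1 (border 'g')
j=5 s[j]='a': k: 1→0; π[5]=0 (border '')
j=6 s[j]='g': π[6]=1 (border 'g')
j=7 s[j]='d': k: 1→0; π[7]=0 (border '')
j=8 s[j]='e': π[8]=0 (border '')
j=9 s[j]='f': π[9]=0 (border '')
j=10 s[j]='b': π[10]=0 (border '')
j=11 s[j]='b': π[11]=0 (border '')
j=12 s[j]='f': π[12]=0 (border '')
j=13 s[j]='g': π[13]=1 (border 'g')
j=14 s[j]='h': π[14]=2 (border 'gh')
j=15 s[j]='b': k: 2→0; π[15]=0 (border '')
j=16 s[j]='b': π[16]=0 (border '')
j=17 s[j]='g': π[17]=1 (border 'g')
j=18 s[j]='c': k: 1→0; π[18]=0 (border '')

[0, 0, 0, 0, 1, 0, 1, 0, 0, 0, 0, 0, 0, 1, 2, 0, 0, 1, 0]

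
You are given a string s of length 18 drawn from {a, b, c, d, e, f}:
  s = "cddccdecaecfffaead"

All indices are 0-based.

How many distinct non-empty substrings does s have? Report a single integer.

154

rank | idx | suffix
   0 |  16 | ad
   1 |  14 | aead
   2 |   8 | aecfffaead
   3 |   7 | caecfffaead
   4 |   3 | ccdecaecfffaead
   5 |   0 | cddccdecaecfffaead
   6 |   4 | cdecaecfffaead
   7 |  10 | cfffaead
   8 |  17 | d
   9 |   2 | dccdecaecfffaead
  10 |   1 | ddccdecaecfffaead
  11 |   5 | decaecfffaead
  12 |  15 | ead
  13 |   6 | ecaecfffaead
  14 |   9 | ecfffaead
  15 |  13 | faead
  16 |  12 | ffaead
  17 |  11 | fffaead

SA = [16, 14, 8, 7, 3, 0, 4, 10, 17, 2, 1, 5, 15, 6, 9, 13, 12, 11]
rank  pair      lcp
   1  s[16:],s[14:]  1  'a'
   2  s[14:],s[8:]  2  'ae'
   3  s[8:],s[7:]  0  ''
   4  s[7:],s[3:]  1  'c'
   5  s[3:],s[0:]  1  'c'
   6  s[0:],s[4:]  2  'cd'
   7  s[4:],s[10:]  1  'c'
   8  s[10:],s[17:]  0  ''
   9  s[17:],s[2:]  1  'd'
  10  s[2:],s[1:]  1  'd'
  11  s[1:],s[5:]  1  'd'
  12  s[5:],s[15:]  0  ''
  13  s[15:],s[6:]  1  'e'
  14  s[6:],s[9:]  2  'ec'
  15  s[9:],s[13:]  0  ''
  16  s[13:],s[12:]  1  'f'
  17  s[12:],s[11:]  2  'ff'

n(n+1)/2 = 18·19/2 = 171
Σ LCP = 0 + 1 + 2 + 0 + 1 + 1 + 2 + 1 + 0 + 1 + 1 + 1 + 0 + 1 + 2 + 0 + 1 + 2 = 17
distinct = 171 − 17 = 154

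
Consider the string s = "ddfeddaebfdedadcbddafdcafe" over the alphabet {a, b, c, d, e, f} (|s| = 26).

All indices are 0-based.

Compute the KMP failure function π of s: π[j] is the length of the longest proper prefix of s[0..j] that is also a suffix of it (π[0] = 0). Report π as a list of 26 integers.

π[0] = 0
j=1 s[j]='d': π[1]=1 (border 'd')
j=2 s[j]='f': k: 1→0; π[2]=0 (border '')
j=3 s[j]='e': π[3]=0 (border '')
j=4 s[j]='d': π[4]=1 (border 'd')
j=5 s[j]='d': π[5]=2 (border 'dd')
j=6 s[j]='a': k: 2→1→0; π[6]=0 (border '')
j=7 s[j]='e': π[7]=0 (border '')
j=8 s[j]='b': π[8]=0 (border '')
j=9 s[j]='f': π[9]=0 (border '')
j=10 s[j]='d': π[10]=1 (border 'd')
j=11 s[j]='e': k: 1→0; π[11]=0 (border '')
j=12 s[j]='d': π[12]=1 (border 'd')
j=13 s[j]='a': k: 1→0; π[13]=0 (border '')
j=14 s[j]='d': π[14]=1 (border 'd')
j=15 s[j]='c': k: 1→0; π[15]=0 (border '')
j=16 s[j]='b': π[16]=0 (border '')
j=17 s[j]='d': π[17]=1 (border 'd')
j=18 s[j]='d': π[18]=2 (border 'dd')
j=19 s[j]='a': k: 2→1→0; π[19]=0 (border '')
j=20 s[j]='f': π[20]=0 (border '')
j=21 s[j]='d': π[21]=1 (border 'd')
j=22 s[j]='c': k: 1→0; π[22]=0 (border '')
j=23 s[j]='a': π[23]=0 (border '')
j=24 s[j]='f': π[24]=0 (border '')
j=25 s[j]='e': π[25]=0 (border '')

[0, 1, 0, 0, 1, 2, 0, 0, 0, 0, 1, 0, 1, 0, 1, 0, 0, 1, 2, 0, 0, 1, 0, 0, 0, 0]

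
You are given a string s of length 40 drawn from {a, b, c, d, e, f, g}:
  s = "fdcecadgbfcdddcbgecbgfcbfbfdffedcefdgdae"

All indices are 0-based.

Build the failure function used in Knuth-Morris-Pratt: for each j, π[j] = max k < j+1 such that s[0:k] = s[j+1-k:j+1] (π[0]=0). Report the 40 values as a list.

[0, 0, 0, 0, 0, 0, 0, 0, 0, 1, 0, 0, 0, 0, 0, 0, 0, 0, 0, 0, 0, 1, 0, 0, 1, 0, 1, 2, 1, 1, 0, 0, 0, 0, 1, 2, 0, 0, 0, 0]

π[0] = 0
j=1 s[j]='d': π[1]=0 (border '')
j=2 s[j]='c': π[2]=0 (border '')
j=3 s[j]='e': π[3]=0 (border '')
j=4 s[j]='c': π[4]=0 (border '')
j=5 s[j]='a': π[5]=0 (border '')
j=6 s[j]='d': π[6]=0 (border '')
j=7 s[j]='g': π[7]=0 (border '')
j=8 s[j]='b': π[8]=0 (border '')
j=9 s[j]='f': π[9]=1 (border 'f')
j=10 s[j]='c': k: 1→0; π[10]=0 (border '')
j=11 s[j]='d': π[11]=0 (border '')
j=12 s[j]='d': π[12]=0 (border '')
j=13 s[j]='d': π[13]=0 (border '')
j=14 s[j]='c': π[14]=0 (border '')
j=15 s[j]='b': π[15]=0 (border '')
j=16 s[j]='g': π[16]=0 (border '')
j=17 s[j]='e': π[17]=0 (border '')
j=18 s[j]='c': π[18]=0 (border '')
j=19 s[j]='b': π[19]=0 (border '')
j=20 s[j]='g': π[20]=0 (border '')
j=21 s[j]='f': π[21]=1 (border 'f')
j=22 s[j]='c': k: 1→0; π[22]=0 (border '')
j=23 s[j]='b': π[23]=0 (border '')
j=24 s[j]='f': π[24]=1 (border 'f')
j=25 s[j]='b': k: 1→0; π[25]=0 (border '')
j=26 s[j]='f': π[26]=1 (border 'f')
j=27 s[j]='d': π[27]=2 (border 'fd')
j=28 s[j]='f': k: 2→0; π[28]=1 (border 'f')
j=29 s[j]='f': k: 1→0; π[29]=1 (border 'f')
j=30 s[j]='e': k: 1→0; π[30]=0 (border '')
j=31 s[j]='d': π[31]=0 (border '')
j=32 s[j]='c': π[32]=0 (border '')
j=33 s[j]='e': π[33]=0 (border '')
j=34 s[j]='f': π[34]=1 (border 'f')
j=35 s[j]='d': π[35]=2 (border 'fd')
j=36 s[j]='g': k: 2→0; π[36]=0 (border '')
j=37 s[j]='d': π[37]=0 (border '')
j=38 s[j]='a': π[38]=0 (border '')
j=39 s[j]='e': π[39]=0 (border '')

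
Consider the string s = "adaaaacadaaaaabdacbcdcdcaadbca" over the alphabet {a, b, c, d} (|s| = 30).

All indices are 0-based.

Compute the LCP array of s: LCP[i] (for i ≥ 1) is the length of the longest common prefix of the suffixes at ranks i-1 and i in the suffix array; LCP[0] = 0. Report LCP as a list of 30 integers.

sorted suffixes:
  #0 SA[0]=29  'a'
  #1 SA[1]=9  'aaaaabdacbcdcdcaadbca'
  #2 SA[2]=10  'aaaabdacbcdcdcaadbca'
  #3 SA[3]=2  'aaaacadaaaaabdacbcdcdcaadbca'
  #4 SA[4]=11  'aaabdacbcdcdcaadbca'
  #5 SA[5]=3  'aaacadaaaaabdacbcdcdcaadbca'
  #6 SA[6]=12  'aabdacbcdcdcaadbca'
  #7 SA[7]=4  'aacadaaaaabdacbcdcdcaadbca'
  #8 SA[8]=24  'aadbca'
  #9 SA[9]=13  'abdacbcdcdcaadbca'
  #10 SA[10]=5  'acadaaaaabdacbcdcdcaadbca'
  #11 SA[11]=16  'acbcdcdcaadbca'
  #12 SA[12]=7  'adaaaaabdacbcdcdcaadbca'
  #13 SA[13]=0  'adaaaacadaaaaabdacbcdcdcaadbca'
  #14 SA[14]=25  'adbca'
  #15 SA[15]=27  'bca'
  #16 SA[16]=18  'bcdcdcaadbca'
  #17 SA[17]=14  'bdacbcdcdcaadbca'
  #18 SA[18]=28  'ca'
  #19 SA[19]=23  'caadbca'
  #20 SA[20]=6  'cadaaaaabdacbcdcdcaadbca'
  #21 SA[21]=17  'cbcdcdcaadbca'
  #22 SA[22]=21  'cdcaadbca'
  #23 SA[23]=19  'cdcdcaadbca'
  #24 SA[24]=8  'daaaaabdacbcdcdcaadbca'
  #25 SA[25]=1  'daaaacadaaaaabdacbcdcdcaadbca'
  #26 SA[26]=15  'dacbcdcdcaadbca'
  #27 SA[27]=26  'dbca'
  #28 SA[28]=22  'dcaadbca'
  #29 SA[29]=20  'dcdcaadbca'

SA = [29, 9, 10, 2, 11, 3, 12, 4, 24, 13, 5, 16, 7, 0, 25, 27, 18, 14, 28, 23, 6, 17, 21, 19, 8, 1, 15, 26, 22, 20]
i: (SA[i-1],SA[i]) lcp shared
  1: (29,9) 1 'a'
  2: (9,10) 4 'aaaa'
  3: (10,2) 4 'aaaa'
  4: (2,11) 3 'aaa'
  5: (11,3) 3 'aaa'
  6: (3,12) 2 'aa'
  7: (12,4) 2 'aa'
  8: (4,24) 2 'aa'
  9: (24,13) 1 'a'
  10: (13,5) 1 'a'
  11: (5,16) 2 'ac'
  12: (16,7) 1 'a'
  13: (7,0) 6 'adaaaa'
  14: (0,25) 2 'ad'
  15: (25,27) 0 ''
  16: (27,18) 2 'bc'
  17: (18,14) 1 'b'
  18: (14,28) 0 ''
  19: (28,23) 2 'ca'
  20: (23,6) 2 'ca'
  21: (6,17) 1 'c'
  22: (17,21) 1 'c'
  23: (21,19) 3 'cdc'
  24: (19,8) 0 ''
  25: (8,1) 5 'daaaa'
  26: (1,15) 2 'da'
  27: (15,26) 1 'd'
  28: (26,22) 1 'd'
  29: (22,20) 2 'dc'

[0, 1, 4, 4, 3, 3, 2, 2, 2, 1, 1, 2, 1, 6, 2, 0, 2, 1, 0, 2, 2, 1, 1, 3, 0, 5, 2, 1, 1, 2]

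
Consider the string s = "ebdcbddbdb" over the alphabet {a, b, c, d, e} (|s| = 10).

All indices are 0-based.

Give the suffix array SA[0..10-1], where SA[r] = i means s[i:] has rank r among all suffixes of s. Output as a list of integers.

rank→(start, suffix):
  0 → (9, 'b')
  1 → (7, 'bdb')
  2 → (1, 'bdcbddbdb')
  3 → (4, 'bddbdb')
  4 → (3, 'cbddbdb')
  5 → (8, 'db')
  6 → (6, 'dbdb')
  7 → (2, 'dcbddbdb')
  8 → (5, 'ddbdb')
  9 → (0, 'ebdcbddbdb')

[9, 7, 1, 4, 3, 8, 6, 2, 5, 0]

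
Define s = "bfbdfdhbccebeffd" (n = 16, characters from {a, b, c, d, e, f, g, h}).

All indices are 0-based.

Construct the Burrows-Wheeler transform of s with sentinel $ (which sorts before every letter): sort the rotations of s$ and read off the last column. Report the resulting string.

rank  rotation           last
    0  $bfbdfdhbccebeffd  d
    1  bccebeffd$bfbdfdh  h
    2  bdfdhbccebeffd$bf  f
    3  beffd$bfbdfdhbcce  e
    4  bfbdfdhbccebeffd$  $
    5  ccebeffd$bfbdfdhb  b
    6  cebeffd$bfbdfdhbc  c
    7  d$bfbdfdhbccebeff  f
    8  dfdhbccebeffd$bfb  b
    9  dhbccebeffd$bfbdf  f
   10  ebeffd$bfbdfdhbcc  c
   11  effd$bfbdfdhbcceb  b
   12  fbdfdhbccebeffd$b  b
   13  fd$bfbdfdhbccebef  f
   14  fdhbccebeffd$bfbd  d
   15  ffd$bfbdfdhbccebe  e
   16  hbccebeffd$bfbdfd  d

dhfe$bcfbfcbbfded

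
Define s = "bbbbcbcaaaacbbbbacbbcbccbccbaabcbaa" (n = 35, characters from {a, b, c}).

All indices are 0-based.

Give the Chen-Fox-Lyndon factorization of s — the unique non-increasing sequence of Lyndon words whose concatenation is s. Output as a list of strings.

["bbbbcbc", "aaaacbbbbacbbcbccbccbaabcb", "a", "a"]

emit factor 1: 'bbbbcbc' (i=0, period=7)
emit factor 2: 'aaaacbbbbacbbcbccbccbaabcb' (i=7, period=26)
emit factor 3: 'a' (i=33, period=1)
emit factor 4: 'a' (i=34, period=1)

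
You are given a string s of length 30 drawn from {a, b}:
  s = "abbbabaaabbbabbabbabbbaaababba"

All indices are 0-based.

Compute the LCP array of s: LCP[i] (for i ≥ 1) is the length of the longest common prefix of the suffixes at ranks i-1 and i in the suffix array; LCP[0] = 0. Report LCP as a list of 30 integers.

[0, 1, 4, 2, 3, 1, 3, 2, 4, 6, 3, 5, 6, 0, 2, 5, 2, 3, 5, 7, 4, 1, 3, 3, 4, 8, 5, 2, 4, 5]

rank→(start, suffix):
  0 → (29, 'a')
  1 → (22, 'aaababba')
  2 → (6, 'aaabbbabbabbabbbaaababba')
  3 → (23, 'aababba')
  4 → (7, 'aabbbabbabbabbbaaababba')
  5 → (4, 'abaaabbbabbabbabbbaaababba')
  6 → (24, 'ababba')
  7 → (26, 'abba')
  8 → (12, 'abbabbabbbaaababba')
  9 → (15, 'abbabbbaaababba')
  10 → (18, 'abbbaaababba')
  11 → (0, 'abbbabaaabbbabbabbabbbaaababba')
  12 → (8, 'abbbabbabbabbbaaababba')
  13 → (28, 'ba')
  14 → (21, 'baaababba')
  15 → (5, 'baaabbbabbabbabbbaaababba')
  16 → (3, 'babaaabbbabbabbabbbaaababba')
  17 → (25, 'babba')
  18 → (11, 'babbabbabbbaaababba')
  19 → (14, 'babbabbbaaababba')
  20 → (17, 'babbbaaababba')
  21 → (27, 'bba')
  22 → (20, 'bbaaababba')
  23 → (2, 'bbabaaabbbabbabbabbbaaababba')
  24 → (10, 'bbabbabbabbbaaababba')
  25 → (13, 'bbabbabbbaaababba')
  26 → (16, 'bbabbbaaababba')
  27 → (19, 'bbbaaababba')
  28 → (1, 'bbbabaaabbbabbabbabbbaaababba')
  29 → (9, 'bbbabbabbabbbaaababba')

SA = [29, 22, 6, 23, 7, 4, 24, 26, 12, 15, 18, 0, 8, 28, 21, 5, 3, 25, 11, 14, 17, 27, 20, 2, 10, 13, 16, 19, 1, 9]
i: (SA[i-1],SA[i]) lcp shared
  1: (29,22) 1 'a'
  2: (22,6) 4 'aaab'
  3: (6,23) 2 'aa'
  4: (23,7) 3 'aab'
  5: (7,4) 1 'a'
  6: (4,24) 3 'aba'
  7: (24,26) 2 'ab'
  8: (26,12) 4 'abba'
  9: (12,15) 6 'abbabb'
  10: (15,18) 3 'abb'
  11: (18,0) 5 'abbba'
  12: (0,8) 6 'abbbab'
  13: (8,28) 0 ''
  14: (28,21) 2 'ba'
  15: (21,5) 5 'baaab'
  16: (5,3) 2 'ba'
  17: (3,25) 3 'bab'
  18: (25,11) 5 'babba'
  19: (11,14) 7 'babbabb'
  20: (14,17) 4 'babb'
  21: (17,27) 1 'b'
  22: (27,20) 3 'bba'
  23: (20,2) 3 'bba'
  24: (2,10) 4 'bbab'
  25: (10,13) 8 'bbabbabb'
  26: (13,16) 5 'bbabb'
  27: (16,19) 2 'bb'
  28: (19,1) 4 'bbba'
  29: (1,9) 5 'bbbab'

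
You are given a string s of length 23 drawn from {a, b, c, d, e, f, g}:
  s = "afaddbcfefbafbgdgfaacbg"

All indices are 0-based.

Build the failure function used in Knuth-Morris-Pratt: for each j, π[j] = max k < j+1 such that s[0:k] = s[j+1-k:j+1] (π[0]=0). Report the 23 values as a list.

π[0] = 0
j=1 s[j]='f': π[1]=0 (border '')
j=2 s[j]='a': π[2]=1 (border 'a')
j=3 s[j]='d': k: 1→0; π[3]=0 (border '')
j=4 s[j]='d': π[4]=0 (border '')
j=5 s[j]='b': π[5]=0 (border '')
j=6 s[j]='c': π[6]=0 (border '')
j=7 s[j]='f': π[7]=0 (border '')
j=8 s[j]='e': π[8]=0 (border '')
j=9 s[j]='f': π[9]=0 (border '')
j=10 s[j]='b': π[10]=0 (border '')
j=11 s[j]='a': π[11]=1 (border 'a')
j=12 s[j]='f': π[12]=2 (border 'af')
j=13 s[j]='b': k: 2→0; π[13]=0 (border '')
j=14 s[j]='g': π[14]=0 (border '')
j=15 s[j]='d': π[15]=0 (border '')
j=16 s[j]='g': π[16]=0 (border '')
j=17 s[j]='f': π[17]=0 (border '')
j=18 s[j]='a': π[18]=1 (border 'a')
j=19 s[j]='a': k: 1→0; π[19]=1 (border 'a')
j=20 s[j]='c': k: 1→0; π[20]=0 (border '')
j=21 s[j]='b': π[21]=0 (border '')
j=22 s[j]='g': π[22]=0 (border '')

[0, 0, 1, 0, 0, 0, 0, 0, 0, 0, 0, 1, 2, 0, 0, 0, 0, 0, 1, 1, 0, 0, 0]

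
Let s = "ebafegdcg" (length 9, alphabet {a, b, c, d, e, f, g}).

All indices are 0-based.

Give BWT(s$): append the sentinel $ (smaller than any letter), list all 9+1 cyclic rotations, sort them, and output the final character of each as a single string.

gbedg$face

rank  rotation    last
    0  $ebafegdcg  g
    1  afegdcg$eb  b
    2  bafegdcg$e  e
    3  cg$ebafegd  d
    4  dcg$ebafeg  g
    5  ebafegdcg$  $
    6  egdcg$ebaf  f
    7  fegdcg$eba  a
    8  g$ebafegdc  c
    9  gdcg$ebafe  e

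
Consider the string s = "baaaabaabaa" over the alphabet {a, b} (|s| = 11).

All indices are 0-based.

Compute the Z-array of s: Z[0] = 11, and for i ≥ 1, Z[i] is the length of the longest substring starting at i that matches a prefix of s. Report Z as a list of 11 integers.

[11, 0, 0, 0, 0, 3, 0, 0, 3, 0, 0]

Z[0]=11
i=1: fresh scan; Z[1]=0
i=2: fresh scan; Z[2]=0
i=3: fresh scan; Z[3]=0
i=4: fresh scan; Z[4]=0
i=5: fresh scan; Z[5]=3 extend→box=[5,8)
i=6: min(r-i=2, Z[1]=0)=0; Z[6]=0
i=7: min(r-i=1, Z[2]=0)=0; Z[7]=0
i=8: fresh scan; Z[8]=3 extend→box=[8,11)
i=9: min(r-i=2, Z[1]=0)=0; Z[9]=0
i=10: min(r-i=1, Z[2]=0)=0; Z[10]=0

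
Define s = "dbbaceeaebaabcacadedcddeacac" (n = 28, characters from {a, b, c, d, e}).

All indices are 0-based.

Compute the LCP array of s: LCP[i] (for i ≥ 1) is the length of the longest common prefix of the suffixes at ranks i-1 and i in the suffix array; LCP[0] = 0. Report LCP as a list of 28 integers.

rank→(start, suffix):
  0 → (10, 'aabcacadedcddeacac')
  1 → (11, 'abcacadedcddeacac')
  2 → (26, 'ac')
  3 → (24, 'acac')
  4 → (14, 'acadedcddeacac')
  5 → (3, 'aceeaebaabcacadedcddeacac')
  6 → (16, 'adedcddeacac')
  7 → (7, 'aebaabcacadedcddeacac')
  8 → (9, 'baabcacadedcddeacac')
  9 → (2, 'baceeaebaabcacadedcddeacac')
  10 → (1, 'bbaceeaebaabcacadedcddeacac')
  11 → (12, 'bcacadedcddeacac')
  12 → (27, 'c')
  13 → (25, 'cac')
  14 → (13, 'cacadedcddeacac')
  15 → (15, 'cadedcddeacac')
  16 → (20, 'cddeacac')
  17 → (4, 'ceeaebaabcacadedcddeacac')
  18 → (0, 'dbbaceeaebaabcacadedcddeacac')
  19 → (19, 'dcddeacac')
  20 → (21, 'ddeacac')
  21 → (22, 'deacac')
  22 → (17, 'dedcddeacac')
  23 → (23, 'eacac')
  24 → (6, 'eaebaabcacadedcddeacac')
  25 → (8, 'ebaabcacadedcddeacac')
  26 → (18, 'edcddeacac')
  27 → (5, 'eeaebaabcacadedcddeacac')

SA = [10, 11, 26, 24, 14, 3, 16, 7, 9, 2, 1, 12, 27, 25, 13, 15, 20, 4, 0, 19, 21, 22, 17, 23, 6, 8, 18, 5]
i: (SA[i-1],SA[i]) lcp shared
  1: (10,11) 1 'a'
  2: (11,26) 1 'a'
  3: (26,24) 2 'ac'
  4: (24,14) 3 'aca'
  5: (14,3) 2 'ac'
  6: (3,16) 1 'a'
  7: (16,7) 1 'a'
  8: (7,9) 0 ''
  9: (9,2) 2 'ba'
  10: (2,1) 1 'b'
  11: (1,12) 1 'b'
  12: (12,27) 0 ''
  13: (27,25) 1 'c'
  14: (25,13) 3 'cac'
  15: (13,15) 2 'ca'
  16: (15,20) 1 'c'
  17: (20,4) 1 'c'
  18: (4,0) 0 ''
  19: (0,19) 1 'd'
  20: (19,21) 1 'd'
  21: (21,22) 1 'd'
  22: (22,17) 2 'de'
  23: (17,23) 0 ''
  24: (23,6) 2 'ea'
  25: (6,8) 1 'e'
  26: (8,18) 1 'e'
  27: (18,5) 1 'e'

[0, 1, 1, 2, 3, 2, 1, 1, 0, 2, 1, 1, 0, 1, 3, 2, 1, 1, 0, 1, 1, 1, 2, 0, 2, 1, 1, 1]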